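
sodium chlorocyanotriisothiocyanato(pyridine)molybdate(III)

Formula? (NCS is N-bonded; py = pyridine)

Ligands: 1 cyano (CN, -1), 3 isothiocyanato (NCS, -1), 1 pyridine (py, neutral), 1 chloro (Cl, -1). Ligand charge sum = -5.
With Mo in oxidation state +3, the complex ion is [Mo...]^2−.
Charge balance with sodium (+1) requires 1 complex ion per 2 sodium.

Na2[MoCl(CN)(NCS)3(py)]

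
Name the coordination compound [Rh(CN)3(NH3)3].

There is no counter-ion, so the complex is neutral overall.
Ligand charges: 3×cyano (-1 each), 3×ammine (neutral); total -3. So Rh + (-3) = 0, giving Rh = +3.
Ligands are named alphabetically: ammine before cyano.

triamminetricyanorhodium(III)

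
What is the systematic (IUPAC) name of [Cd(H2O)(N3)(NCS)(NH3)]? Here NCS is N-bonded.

ammineaquaazidoisothiocyanatocadmium(II)

There is no counter-ion, so the complex is neutral overall.
Ligand charges: 1×ammine (neutral), 1×isothiocyanato (-1 each), 1×azido (-1 each), 1×aqua (neutral); total -2. So Cd + (-2) = 0, giving Cd = +2.
Ligands are named alphabetically: ammine before aqua before azido before isothiocyanato.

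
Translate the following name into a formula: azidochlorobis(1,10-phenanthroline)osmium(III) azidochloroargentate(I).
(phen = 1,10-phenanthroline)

Cation [Os…]: ligand charges -2, Os(III) ⇒ ion charge 1+.
Anion [Ag…]: ligand charges -2, Ag(I) ⇒ ion charge 1−.

[OsCl(N3)(phen)2][AgCl(N3)]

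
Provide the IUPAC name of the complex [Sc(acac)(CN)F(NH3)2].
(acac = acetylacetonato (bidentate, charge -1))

There is no counter-ion, so the complex is neutral overall.
Ligand charges: 1×fluoro (-1 each), 2×ammine (neutral), 1×acetylacetonato (-1 each), 1×cyano (-1 each); total -3. So Sc + (-3) = 0, giving Sc = +3.
Ligands are named alphabetically: acetylacetonato before ammine before cyano before fluoro.

(acetylacetonato)diamminecyanofluoroscandium(III)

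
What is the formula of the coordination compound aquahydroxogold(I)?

[Au(H2O)(OH)]

Ligands: 1 hydroxo (OH, -1), 1 aqua (H2O, neutral). Ligand charge sum = -1.
With Au in oxidation state +1, the complex ion is [Au...].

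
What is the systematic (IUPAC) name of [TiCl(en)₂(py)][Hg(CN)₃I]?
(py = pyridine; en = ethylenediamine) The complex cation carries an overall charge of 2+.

Both ions are complex: the cation is named first with the plain metal name, the anion second with the -ate form; each ion's ligands are alphabetised independently.
The complex cation is given as 2+; its ligand charges sum to -1, so Ti = +3.
A 1:1 salt means the anion carries the equal and opposite charge, 2−.
Anion: ligand charges sum to -4; for the ion to be 2−, Hg = +2.

chlorobis(ethylenediamine)(pyridine)titanium(III) tricyanoiodomercurate(II)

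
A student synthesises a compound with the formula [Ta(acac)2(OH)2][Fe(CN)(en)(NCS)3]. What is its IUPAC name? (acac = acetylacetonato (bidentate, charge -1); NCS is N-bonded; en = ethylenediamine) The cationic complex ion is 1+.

Both ions are complex: the cation is named first with the plain metal name, the anion second with the -ate form; each ion's ligands are alphabetised independently.
The complex cation is given as 1+; its ligand charges sum to -4, so Ta = +5.
A 1:1 salt means the anion carries the equal and opposite charge, 1−.
Anion: ligand charges sum to -4; for the ion to be 1−, Fe = +3.

bis(acetylacetonato)dihydroxotantalum(V) cyano(ethylenediamine)triisothiocyanatoferrate(III)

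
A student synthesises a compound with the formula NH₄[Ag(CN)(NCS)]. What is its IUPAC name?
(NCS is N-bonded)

ammonium cyanoisothiocyanatoargentate(I)

The 1 ammonium counter-ion carries a total charge of +1, so each complex ion is 1−.
Ligand charges: 1×isothiocyanato (-1 each), 1×cyano (-1 each); total -2. So Ag + (-2) = 1−, giving Ag = +1.
The complex ion is anionic, so silver takes the -ate form argentate(I).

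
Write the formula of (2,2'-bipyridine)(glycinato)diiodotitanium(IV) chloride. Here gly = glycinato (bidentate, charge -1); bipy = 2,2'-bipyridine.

Ligands: 1 glycinato (gly, -1), 1 2,2'-bipyridine (bipy, neutral), 2 iodo (I, -1). Ligand charge sum = -3.
With Ti in oxidation state +4, the complex ion is [Ti...]^1+.
Charge balance with chloride (-1) requires 1 complex ion per 1 chloride.

[Ti(bipy)(gly)I2]Cl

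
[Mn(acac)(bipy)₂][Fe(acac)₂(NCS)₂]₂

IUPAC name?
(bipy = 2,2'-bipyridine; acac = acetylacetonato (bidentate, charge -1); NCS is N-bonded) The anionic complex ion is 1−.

(acetylacetonato)bis(2,2'-bipyridine)manganese(III) bis(acetylacetonato)diisothiocyanatoferrate(III)

Both ions are complex: the cation is named first with the plain metal name, the anion second with the -ate form; each ion's ligands are alphabetised independently.
The complex anion is given as 1−; its ligand charges sum to -4, so Fe = +3.
With 2 anions per cation, the cation must be 2×1 = 2+.
Cation: ligand charges sum to -1; for the ion to be 2+, Mn = +3.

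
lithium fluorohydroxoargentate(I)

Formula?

Li[AgF(OH)]

Ligands: 1 hydroxo (OH, -1), 1 fluoro (F, -1). Ligand charge sum = -2.
With Ag in oxidation state +1, the complex ion is [Ag...]^1−.
Charge balance with lithium (+1) requires 1 complex ion per 1 lithium.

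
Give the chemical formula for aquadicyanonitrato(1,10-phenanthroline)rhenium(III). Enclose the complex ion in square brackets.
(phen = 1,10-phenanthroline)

[Re(CN)2(H2O)(NO3)(phen)]

Ligands: 2 cyano (CN, -1), 1 nitrato (NO3, -1), 1 1,10-phenanthroline (phen, neutral), 1 aqua (H2O, neutral). Ligand charge sum = -3.
With Re in oxidation state +3, the complex ion is [Re...].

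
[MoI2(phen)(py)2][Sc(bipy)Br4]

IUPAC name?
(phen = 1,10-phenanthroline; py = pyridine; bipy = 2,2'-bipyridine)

diiodo(1,10-phenanthroline)bis(pyridine)molybdenum(III) (2,2'-bipyridine)tetrabromoscandate(III)

Scandium is always +3 in its complexes; the anion's ligand charges sum to -4, so the complex anion is 1−.
A 1:1 salt means the cation carries the equal and opposite charge, 1+.
Cation: ligand charges sum to -2; for the ion to be 1+, Mo = +3.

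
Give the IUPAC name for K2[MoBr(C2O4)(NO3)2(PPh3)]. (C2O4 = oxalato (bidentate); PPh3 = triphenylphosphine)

The 2 potassium counter-ions carry a total charge of +2, so each complex ion is 2−.
Ligand charges: 1×bromo (-1 each), 1×oxalato (-2 each), 2×nitrato (-1 each), 1×triphenylphosphine (neutral); total -5. So Mo + (-5) = 2−, giving Mo = +3.
The complex ion is anionic, so molybdenum takes the -ate form molybdate(III).

potassium bromodinitratooxalato(triphenylphosphine)molybdate(III)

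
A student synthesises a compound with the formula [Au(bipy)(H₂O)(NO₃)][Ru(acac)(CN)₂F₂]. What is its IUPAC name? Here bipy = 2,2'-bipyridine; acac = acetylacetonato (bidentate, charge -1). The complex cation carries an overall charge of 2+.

Both ions are complex: the cation is named first with the plain metal name, the anion second with the -ate form; each ion's ligands are alphabetised independently.
The complex cation is given as 2+; its ligand charges sum to -1, so Au = +3.
A 1:1 salt means the anion carries the equal and opposite charge, 2−.
Anion: ligand charges sum to -5; for the ion to be 2−, Ru = +3.

aqua(2,2'-bipyridine)nitratogold(III) (acetylacetonato)dicyanodifluororuthenate(III)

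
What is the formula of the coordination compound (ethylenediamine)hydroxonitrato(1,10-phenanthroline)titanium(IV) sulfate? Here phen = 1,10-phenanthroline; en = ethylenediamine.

Ligands: 1 hydroxo (OH, -1), 1 nitrato (NO3, -1), 1 1,10-phenanthroline (phen, neutral), 1 ethylenediamine (en, neutral). Ligand charge sum = -2.
With Ti in oxidation state +4, the complex ion is [Ti...]^2+.
Charge balance with sulfate (-2) requires 1 complex ion per 1 sulfate.

[Ti(en)(NO3)(OH)(phen)]SO4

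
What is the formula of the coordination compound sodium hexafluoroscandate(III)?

Ligands: 6 fluoro (F, -1). Ligand charge sum = -6.
With Sc in oxidation state +3, the complex ion is [Sc...]^3−.
Charge balance with sodium (+1) requires 1 complex ion per 3 sodium.

Na3[ScF6]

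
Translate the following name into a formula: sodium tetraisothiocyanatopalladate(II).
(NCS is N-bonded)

Ligands: 4 isothiocyanato (NCS, -1). Ligand charge sum = -4.
With Pd in oxidation state +2, the complex ion is [Pd...]^2−.
Charge balance with sodium (+1) requires 1 complex ion per 2 sodium.

Na2[Pd(NCS)4]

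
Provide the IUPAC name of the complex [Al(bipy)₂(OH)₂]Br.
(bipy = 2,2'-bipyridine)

The 1 bromide counter-ion carries a total charge of -1, so each complex ion is 1+.
Ligand charges: 2×2,2'-bipyridine (neutral), 2×hydroxo (-1 each); total -2. So Al + (-2) = 1+, giving Al = +3.
Ligands are named alphabetically: bipyridine before hydroxo.

bis(2,2'-bipyridine)dihydroxoaluminium(III) bromide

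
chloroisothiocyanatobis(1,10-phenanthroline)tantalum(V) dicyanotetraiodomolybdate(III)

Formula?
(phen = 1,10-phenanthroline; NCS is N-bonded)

[TaCl(NCS)(phen)2][Mo(CN)2I4]

Cation [Ta…]: ligand charges -2, Ta(V) ⇒ ion charge 3+.
Anion [Mo…]: ligand charges -6, Mo(III) ⇒ ion charge 3−.
One 3+ cation balances one 3− anion.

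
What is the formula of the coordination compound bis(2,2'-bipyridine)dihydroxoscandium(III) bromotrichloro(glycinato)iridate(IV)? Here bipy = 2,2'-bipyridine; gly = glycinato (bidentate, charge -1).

Cation [Sc…]: ligand charges -2, Sc(III) ⇒ ion charge 1+.
Anion [Ir…]: ligand charges -5, Ir(IV) ⇒ ion charge 1−.
One 1+ cation balances one 1− anion.

[Sc(bipy)2(OH)2][IrBrCl3(gly)]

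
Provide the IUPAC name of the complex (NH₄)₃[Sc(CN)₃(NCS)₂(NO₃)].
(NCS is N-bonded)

ammonium tricyanodiisothiocyanatonitratoscandate(III)

The 3 ammonium counter-ions carry a total charge of +3, so each complex ion is 3−.
Ligand charges: 1×nitrato (-1 each), 2×isothiocyanato (-1 each), 3×cyano (-1 each); total -6. So Sc + (-6) = 3−, giving Sc = +3.
The complex ion is anionic, so scandium takes the -ate form scandate(III).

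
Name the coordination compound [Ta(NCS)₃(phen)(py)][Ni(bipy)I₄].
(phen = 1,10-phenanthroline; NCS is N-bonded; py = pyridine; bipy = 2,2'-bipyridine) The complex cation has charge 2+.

The complex cation is given as 2+; its ligand charges sum to -3, so Ta = +5.
A 1:1 salt means the anion carries the equal and opposite charge, 2−.
Anion: ligand charges sum to -4; for the ion to be 2−, Ni = +2.

triisothiocyanato(1,10-phenanthroline)(pyridine)tantalum(V) (2,2'-bipyridine)tetraiodonickelate(II)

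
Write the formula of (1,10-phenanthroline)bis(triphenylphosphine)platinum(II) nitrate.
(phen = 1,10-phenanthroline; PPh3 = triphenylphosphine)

[Pt(phen)(PPh3)2](NO3)2

Ligands: 1 1,10-phenanthroline (phen, neutral), 2 triphenylphosphine (PPh3, neutral). Ligand charge sum = 0.
Charge balance with nitrate (-1) requires 1 complex ion per 2 nitrate.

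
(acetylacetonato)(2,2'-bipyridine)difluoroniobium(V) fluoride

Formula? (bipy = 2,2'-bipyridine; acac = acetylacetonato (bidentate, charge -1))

Ligands: 1 2,2'-bipyridine (bipy, neutral), 1 acetylacetonato (acac, -1), 2 fluoro (F, -1). Ligand charge sum = -3.
With Nb in oxidation state +5, the complex ion is [Nb...]^2+.
Charge balance with fluoride (-1) requires 1 complex ion per 2 fluoride.

[Nb(acac)(bipy)F2]F2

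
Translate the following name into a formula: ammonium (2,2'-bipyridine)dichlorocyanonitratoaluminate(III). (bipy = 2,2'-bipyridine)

NH4[Al(bipy)Cl2(CN)(NO3)]

Ligands: 1 nitrato (NO3, -1), 2 chloro (Cl, -1), 1 2,2'-bipyridine (bipy, neutral), 1 cyano (CN, -1). Ligand charge sum = -4.
Charge balance with ammonium (+1) requires 1 complex ion per 1 ammonium.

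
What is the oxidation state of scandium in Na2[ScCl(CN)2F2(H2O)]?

+3

2 sodium outside the brackets (+1 each) → the complex ion is 2−.
Ligand charges: 2×F = -2; 1×Cl = -1; 1×H2O neutral; 2×CN = -2; sum -5.
Sc + (-5) = 2− ⇒ Sc is +3.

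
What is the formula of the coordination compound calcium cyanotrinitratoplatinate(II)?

Ligands: 3 nitrato (NO3, -1), 1 cyano (CN, -1). Ligand charge sum = -4.
With Pt in oxidation state +2, the complex ion is [Pt...]^2−.
Charge balance with calcium (+2) requires 1 complex ion per 1 calcium.

Ca[Pt(CN)(NO3)3]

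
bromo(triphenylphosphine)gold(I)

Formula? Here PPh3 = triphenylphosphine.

[AuBr(PPh3)]

Ligands: 1 bromo (Br, -1), 1 triphenylphosphine (PPh3, neutral). Ligand charge sum = -1.
With Au in oxidation state +1, the complex ion is [Au...].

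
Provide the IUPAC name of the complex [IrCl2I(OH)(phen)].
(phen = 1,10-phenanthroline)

There is no counter-ion, so the complex is neutral overall.
Ligand charges: 1×1,10-phenanthroline (neutral), 1×hydroxo (-1 each), 1×iodo (-1 each), 2×chloro (-1 each); total -4. So Ir + (-4) = 0, giving Ir = +4.
Ligands are named alphabetically: chloro before hydroxo before iodo before phenanthroline.

dichlorohydroxoiodo(1,10-phenanthroline)iridium(IV)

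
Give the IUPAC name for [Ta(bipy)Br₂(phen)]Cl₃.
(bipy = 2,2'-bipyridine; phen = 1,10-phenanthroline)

The 3 chloride counter-ions carry a total charge of -3, so each complex ion is 3+.
Ligand charges: 2×bromo (-1 each), 1×2,2'-bipyridine (neutral), 1×1,10-phenanthroline (neutral); total -2. So Ta + (-2) = 3+, giving Ta = +5.
Ligands are named alphabetically: bipyridine before bromo before phenanthroline.

(2,2'-bipyridine)dibromo(1,10-phenanthroline)tantalum(V) chloride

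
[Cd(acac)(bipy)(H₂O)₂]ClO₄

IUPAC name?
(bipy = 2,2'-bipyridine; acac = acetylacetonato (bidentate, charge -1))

The 1 perchlorate counter-ion carries a total charge of -1, so each complex ion is 1+.
Ligand charges: 2×aqua (neutral), 1×2,2'-bipyridine (neutral), 1×acetylacetonato (-1 each); total -1. So Cd + (-1) = 1+, giving Cd = +2.
Ligands are named alphabetically: acetylacetonato before aqua before bipyridine.

(acetylacetonato)diaqua(2,2'-bipyridine)cadmium(II) perchlorate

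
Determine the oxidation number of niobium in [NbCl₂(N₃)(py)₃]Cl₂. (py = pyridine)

+5

2 chloride outside the brackets (-1 each) → the complex ion is 2+.
Ligand charges: 1×N3 = -1; 3×py neutral; 2×Cl = -2; sum -3.
Nb + (-3) = 2+ ⇒ Nb is +5.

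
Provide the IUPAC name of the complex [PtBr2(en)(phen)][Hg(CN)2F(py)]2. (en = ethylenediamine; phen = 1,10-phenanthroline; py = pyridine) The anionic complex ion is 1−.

The complex anion is given as 1−; its ligand charges sum to -3, so Hg = +2.
With 2 anions per cation, the cation must be 2×1 = 2+.
Cation: ligand charges sum to -2; for the ion to be 2+, Pt = +4.

dibromo(ethylenediamine)(1,10-phenanthroline)platinum(IV) dicyanofluoro(pyridine)mercurate(II)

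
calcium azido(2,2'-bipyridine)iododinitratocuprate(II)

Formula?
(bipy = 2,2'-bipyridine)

Ca[Cu(bipy)I(N3)(NO3)2]

Ligands: 2 nitrato (NO3, -1), 1 azido (N3, -1), 1 iodo (I, -1), 1 2,2'-bipyridine (bipy, neutral). Ligand charge sum = -4.
With Cu in oxidation state +2, the complex ion is [Cu...]^2−.
Charge balance with calcium (+2) requires 1 complex ion per 1 calcium.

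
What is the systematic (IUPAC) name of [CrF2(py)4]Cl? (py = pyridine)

The 1 chloride counter-ion carries a total charge of -1, so each complex ion is 1+.
Ligand charges: 2×fluoro (-1 each), 4×pyridine (neutral); total -2. So Cr + (-2) = 1+, giving Cr = +3.
Ligands are named alphabetically: fluoro before pyridine.

difluorotetrakis(pyridine)chromium(III) chloride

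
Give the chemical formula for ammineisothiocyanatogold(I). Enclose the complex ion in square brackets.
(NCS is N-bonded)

[Au(NCS)(NH3)]

Ligands: 1 isothiocyanato (NCS, -1), 1 ammine (NH3, neutral). Ligand charge sum = -1.
With Au in oxidation state +1, the complex ion is [Au...].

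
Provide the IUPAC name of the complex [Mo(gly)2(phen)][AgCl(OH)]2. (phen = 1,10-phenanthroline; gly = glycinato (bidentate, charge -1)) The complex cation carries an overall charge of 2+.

bis(glycinato)(1,10-phenanthroline)molybdenum(IV) chlorohydroxoargentate(I)

Both ions are complex: the cation is named first with the plain metal name, the anion second with the -ate form; each ion's ligands are alphabetised independently.
The complex cation is given as 2+; its ligand charges sum to -2, so Mo = +4.
With 2 anions per cation, each anion must be 2/2 = 1−.
Anion: ligand charges sum to -2; for the ion to be 1−, Ag = +1.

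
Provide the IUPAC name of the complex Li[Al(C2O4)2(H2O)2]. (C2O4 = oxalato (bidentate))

lithium diaquadioxalatoaluminate(III)

The 1 lithium counter-ion carries a total charge of +1, so each complex ion is 1−.
Ligand charges: 2×aqua (neutral), 2×oxalato (-2 each); total -4. So Al + (-4) = 1−, giving Al = +3.
The complex ion is anionic, so aluminium takes the -ate form aluminate(III).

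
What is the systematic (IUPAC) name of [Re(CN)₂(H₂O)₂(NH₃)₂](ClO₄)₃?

The 3 perchlorate counter-ions carry a total charge of -3, so each complex ion is 3+.
Ligand charges: 2×cyano (-1 each), 2×ammine (neutral), 2×aqua (neutral); total -2. So Re + (-2) = 3+, giving Re = +5.
Ligands are named alphabetically: ammine before aqua before cyano.

diamminediaquadicyanorhenium(V) perchlorate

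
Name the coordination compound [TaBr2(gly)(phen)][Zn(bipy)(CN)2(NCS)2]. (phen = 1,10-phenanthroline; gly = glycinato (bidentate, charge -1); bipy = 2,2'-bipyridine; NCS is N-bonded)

Both ions are complex: the cation is named first with the plain metal name, the anion second with the -ate form; each ion's ligands are alphabetised independently.
Zinc is always +2 in its complexes; the anion's ligand charges sum to -4, so the complex anion is 2−.
A 1:1 salt means the cation carries the equal and opposite charge, 2+.
Cation: ligand charges sum to -3; for the ion to be 2+, Ta = +5.

dibromo(glycinato)(1,10-phenanthroline)tantalum(V) (2,2'-bipyridine)dicyanodiisothiocyanatozincate(II)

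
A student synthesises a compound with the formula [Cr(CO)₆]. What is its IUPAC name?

hexacarbonylchromium(0)

There is no counter-ion, so the complex is neutral overall.
Ligand charges: 6×carbonyl (neutral); total 0. So Cr + (0) = 0, giving Cr = 0.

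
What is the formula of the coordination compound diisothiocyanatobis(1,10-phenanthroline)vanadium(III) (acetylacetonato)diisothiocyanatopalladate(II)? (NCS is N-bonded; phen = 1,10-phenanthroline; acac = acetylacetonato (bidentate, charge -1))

Cation [V…]: ligand charges -2, V(III) ⇒ ion charge 1+.
Anion [Pd…]: ligand charges -3, Pd(II) ⇒ ion charge 1−.
One 1+ cation balances one 1− anion.

[V(NCS)2(phen)2][Pd(acac)(NCS)2]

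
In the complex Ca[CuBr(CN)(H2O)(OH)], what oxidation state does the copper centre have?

+1

1 calcium outside the brackets (+2 each) → the complex ion is 2−.
Ligand charges: 1×CN = -1; 1×Br = -1; 1×H2O neutral; 1×OH = -1; sum -3.
Cu + (-3) = 2− ⇒ Cu is +1.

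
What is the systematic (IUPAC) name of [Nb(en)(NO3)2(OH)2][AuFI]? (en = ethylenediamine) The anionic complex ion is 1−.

(ethylenediamine)dihydroxodinitratoniobium(V) fluoroiodoaurate(I)

Both ions are complex: the cation is named first with the plain metal name, the anion second with the -ate form; each ion's ligands are alphabetised independently.
The complex anion is given as 1−; its ligand charges sum to -2, so Au = +1.
A 1:1 salt means the cation carries the equal and opposite charge, 1+.
Cation: ligand charges sum to -4; for the ion to be 1+, Nb = +5.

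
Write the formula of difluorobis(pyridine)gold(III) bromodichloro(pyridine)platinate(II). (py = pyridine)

Cation [Au…]: ligand charges -2, Au(III) ⇒ ion charge 1+.
Anion [Pt…]: ligand charges -3, Pt(II) ⇒ ion charge 1−.
One 1+ cation balances one 1− anion.

[AuF2(py)2][PtBrCl2(py)]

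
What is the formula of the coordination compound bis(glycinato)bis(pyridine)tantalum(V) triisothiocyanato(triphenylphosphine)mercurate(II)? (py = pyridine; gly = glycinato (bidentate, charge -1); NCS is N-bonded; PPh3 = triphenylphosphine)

[Ta(gly)2(py)2][Hg(NCS)3(PPh3)]3

Cation [Ta…]: ligand charges -2, Ta(V) ⇒ ion charge 3+.
Anion [Hg…]: ligand charges -3, Hg(II) ⇒ ion charge 1−.
One 3+ cation requires 3 of the 1− anion.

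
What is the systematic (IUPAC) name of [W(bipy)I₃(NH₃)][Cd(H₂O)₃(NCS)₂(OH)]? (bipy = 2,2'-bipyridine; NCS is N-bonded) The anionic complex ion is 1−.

Both ions are complex: the cation is named first with the plain metal name, the anion second with the -ate form; each ion's ligands are alphabetised independently.
The complex anion is given as 1−; its ligand charges sum to -3, so Cd = +2.
A 1:1 salt means the cation carries the equal and opposite charge, 1+.
Cation: ligand charges sum to -3; for the ion to be 1+, W = +4.

ammine(2,2'-bipyridine)triiodotungsten(IV) triaquahydroxodiisothiocyanatocadmate(II)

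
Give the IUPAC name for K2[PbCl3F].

The 2 potassium counter-ions carry a total charge of +2, so each complex ion is 2−.
Ligand charges: 1×fluoro (-1 each), 3×chloro (-1 each); total -4. So Pb + (-4) = 2−, giving Pb = +2.
Ligands are named alphabetically: chloro before fluoro.
The complex ion is anionic, so lead takes the -ate form plumbate(II).

potassium trichlorofluoroplumbate(II)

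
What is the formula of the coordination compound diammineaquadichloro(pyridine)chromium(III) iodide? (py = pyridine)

[CrCl2(H2O)(NH3)2(py)]I

Ligands: 1 pyridine (py, neutral), 2 chloro (Cl, -1), 1 aqua (H2O, neutral), 2 ammine (NH3, neutral). Ligand charge sum = -2.
Charge balance with iodide (-1) requires 1 complex ion per 1 iodide.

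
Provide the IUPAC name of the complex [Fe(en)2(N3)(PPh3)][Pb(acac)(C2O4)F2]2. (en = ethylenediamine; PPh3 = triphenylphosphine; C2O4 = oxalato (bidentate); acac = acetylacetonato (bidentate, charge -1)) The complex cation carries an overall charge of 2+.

azidobis(ethylenediamine)(triphenylphosphine)iron(III) (acetylacetonato)difluorooxalatoplumbate(IV)

The complex cation is given as 2+; its ligand charges sum to -1, so Fe = +3.
With 2 anions per cation, each anion must be 2/2 = 1−.
Anion: ligand charges sum to -5; for the ion to be 1−, Pb = +4.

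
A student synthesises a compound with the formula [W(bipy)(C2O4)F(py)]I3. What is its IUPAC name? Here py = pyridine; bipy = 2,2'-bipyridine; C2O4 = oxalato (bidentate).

The 3 iodide counter-ions carry a total charge of -3, so each complex ion is 3+.
Ligand charges: 1×pyridine (neutral), 1×fluoro (-1 each), 1×2,2'-bipyridine (neutral), 1×oxalato (-2 each); total -3. So W + (-3) = 3+, giving W = +6.
Ligands are named alphabetically: bipyridine before fluoro before oxalato before pyridine.

(2,2'-bipyridine)fluorooxalato(pyridine)tungsten(VI) iodide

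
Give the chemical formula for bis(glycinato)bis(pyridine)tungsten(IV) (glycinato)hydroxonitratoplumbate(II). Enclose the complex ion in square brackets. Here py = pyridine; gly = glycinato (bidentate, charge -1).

Cation [W…]: ligand charges -2, W(IV) ⇒ ion charge 2+.
Anion [Pb…]: ligand charges -3, Pb(II) ⇒ ion charge 1−.
One 2+ cation requires 2 of the 1− anion.

[W(gly)2(py)2][Pb(gly)(NO3)(OH)]2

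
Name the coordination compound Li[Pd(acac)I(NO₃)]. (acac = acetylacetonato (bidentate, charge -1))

lithium (acetylacetonato)iodonitratopalladate(II)

The 1 lithium counter-ion carries a total charge of +1, so each complex ion is 1−.
Ligand charges: 1×nitrato (-1 each), 1×iodo (-1 each), 1×acetylacetonato (-1 each); total -3. So Pd + (-3) = 1−, giving Pd = +2.
The complex ion is anionic, so palladium takes the -ate form palladate(II).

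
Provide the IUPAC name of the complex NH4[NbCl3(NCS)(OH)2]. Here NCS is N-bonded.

ammonium trichlorodihydroxoisothiocyanatoniobate(V)

The 1 ammonium counter-ion carries a total charge of +1, so each complex ion is 1−.
Ligand charges: 1×isothiocyanato (-1 each), 2×hydroxo (-1 each), 3×chloro (-1 each); total -6. So Nb + (-6) = 1−, giving Nb = +5.
The complex ion is anionic, so niobium takes the -ate form niobate(V).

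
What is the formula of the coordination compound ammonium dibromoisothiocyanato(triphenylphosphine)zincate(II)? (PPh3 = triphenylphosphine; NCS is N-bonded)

NH4[ZnBr2(NCS)(PPh3)]

Ligands: 1 triphenylphosphine (PPh3, neutral), 1 isothiocyanato (NCS, -1), 2 bromo (Br, -1). Ligand charge sum = -3.
Charge balance with ammonium (+1) requires 1 complex ion per 1 ammonium.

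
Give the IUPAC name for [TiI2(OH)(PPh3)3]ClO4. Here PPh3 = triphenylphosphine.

hydroxodiiodotris(triphenylphosphine)titanium(IV) perchlorate

The 1 perchlorate counter-ion carries a total charge of -1, so each complex ion is 1+.
Ligand charges: 2×iodo (-1 each), 1×hydroxo (-1 each), 3×triphenylphosphine (neutral); total -3. So Ti + (-3) = 1+, giving Ti = +4.
Ligands are named alphabetically: hydroxo before iodo before triphenylphosphine.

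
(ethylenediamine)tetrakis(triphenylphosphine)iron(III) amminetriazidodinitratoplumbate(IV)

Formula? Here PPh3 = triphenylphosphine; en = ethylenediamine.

[Fe(en)(PPh3)4][Pb(N3)3(NH3)(NO3)2]3

Cation [Fe…]: ligand charges 0, Fe(III) ⇒ ion charge 3+.
Anion [Pb…]: ligand charges -5, Pb(IV) ⇒ ion charge 1−.
One 3+ cation requires 3 of the 1− anion.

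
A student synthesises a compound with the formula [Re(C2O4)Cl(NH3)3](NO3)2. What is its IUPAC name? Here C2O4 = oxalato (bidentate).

triamminechlorooxalatorhenium(V) nitrate

The 2 nitrate counter-ions carry a total charge of -2, so each complex ion is 2+.
Ligand charges: 1×chloro (-1 each), 3×ammine (neutral), 1×oxalato (-2 each); total -3. So Re + (-3) = 2+, giving Re = +5.
Ligands are named alphabetically: ammine before chloro before oxalato.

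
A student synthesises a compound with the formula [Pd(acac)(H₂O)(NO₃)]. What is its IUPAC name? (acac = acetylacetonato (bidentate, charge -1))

(acetylacetonato)aquanitratopalladium(II)

There is no counter-ion, so the complex is neutral overall.
Ligand charges: 1×aqua (neutral), 1×nitrato (-1 each), 1×acetylacetonato (-1 each); total -2. So Pd + (-2) = 0, giving Pd = +2.
Ligands are named alphabetically: acetylacetonato before aqua before nitrato.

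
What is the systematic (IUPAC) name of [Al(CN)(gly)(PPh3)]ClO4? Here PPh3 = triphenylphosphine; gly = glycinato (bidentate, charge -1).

cyano(glycinato)(triphenylphosphine)aluminium(III) perchlorate

The 1 perchlorate counter-ion carries a total charge of -1, so each complex ion is 1+.
Ligand charges: 1×triphenylphosphine (neutral), 1×glycinato (-1 each), 1×cyano (-1 each); total -2. So Al + (-2) = 1+, giving Al = +3.
Ligands are named alphabetically: cyano before glycinato before triphenylphosphine.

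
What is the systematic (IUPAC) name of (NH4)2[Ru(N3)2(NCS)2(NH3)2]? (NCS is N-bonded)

The 2 ammonium counter-ions carry a total charge of +2, so each complex ion is 2−.
Ligand charges: 2×azido (-1 each), 2×isothiocyanato (-1 each), 2×ammine (neutral); total -4. So Ru + (-4) = 2−, giving Ru = +2.
The complex ion is anionic, so ruthenium takes the -ate form ruthenate(II).

ammonium diamminediazidodiisothiocyanatoruthenate(II)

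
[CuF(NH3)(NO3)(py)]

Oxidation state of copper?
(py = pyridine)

No counter-ion: the bracketed complex is neutral.
Ligand charges: 1×F = -1; 1×py neutral; 1×NO3 = -1; 1×NH3 neutral; sum -2.
Cu + (-2) = 0 ⇒ Cu is +2.

+2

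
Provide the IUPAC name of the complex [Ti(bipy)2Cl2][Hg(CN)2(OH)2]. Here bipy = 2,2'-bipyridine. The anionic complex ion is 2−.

Both ions are complex: the cation is named first with the plain metal name, the anion second with the -ate form; each ion's ligands are alphabetised independently.
The complex anion is given as 2−; its ligand charges sum to -4, so Hg = +2.
A 1:1 salt means the cation carries the equal and opposite charge, 2+.
Cation: ligand charges sum to -2; for the ion to be 2+, Ti = +4.

bis(2,2'-bipyridine)dichlorotitanium(IV) dicyanodihydroxomercurate(II)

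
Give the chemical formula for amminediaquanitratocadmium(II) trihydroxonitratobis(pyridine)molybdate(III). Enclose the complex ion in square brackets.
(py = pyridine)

Cation [Cd…]: ligand charges -1, Cd(II) ⇒ ion charge 1+.
Anion [Mo…]: ligand charges -4, Mo(III) ⇒ ion charge 1−.
One 1+ cation balances one 1− anion.

[Cd(H2O)2(NH3)(NO3)][Mo(NO3)(OH)3(py)2]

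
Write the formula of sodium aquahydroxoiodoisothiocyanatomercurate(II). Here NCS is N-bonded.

Ligands: 1 iodo (I, -1), 1 hydroxo (OH, -1), 1 isothiocyanato (NCS, -1), 1 aqua (H2O, neutral). Ligand charge sum = -3.
With Hg in oxidation state +2, the complex ion is [Hg...]^1−.
Charge balance with sodium (+1) requires 1 complex ion per 1 sodium.

Na[Hg(H2O)I(NCS)(OH)]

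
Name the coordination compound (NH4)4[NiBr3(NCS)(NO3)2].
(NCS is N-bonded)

The 4 ammonium counter-ions carry a total charge of +4, so each complex ion is 4−.
Ligand charges: 3×bromo (-1 each), 2×nitrato (-1 each), 1×isothiocyanato (-1 each); total -6. So Ni + (-6) = 4−, giving Ni = +2.
The complex ion is anionic, so nickel takes the -ate form nickelate(II).

ammonium tribromoisothiocyanatodinitratonickelate(II)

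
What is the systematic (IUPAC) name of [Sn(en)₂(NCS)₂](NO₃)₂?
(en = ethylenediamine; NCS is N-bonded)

The 2 nitrate counter-ions carry a total charge of -2, so each complex ion is 2+.
Ligand charges: 2×ethylenediamine (neutral), 2×isothiocyanato (-1 each); total -2. So Sn + (-2) = 2+, giving Sn = +4.
Ligands are named alphabetically: ethylenediamine before isothiocyanato.

bis(ethylenediamine)diisothiocyanatotin(IV) nitrate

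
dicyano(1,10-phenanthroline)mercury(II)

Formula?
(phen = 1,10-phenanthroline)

[Hg(CN)2(phen)]

Ligands: 1 1,10-phenanthroline (phen, neutral), 2 cyano (CN, -1). Ligand charge sum = -2.
With Hg in oxidation state +2, the complex ion is [Hg...].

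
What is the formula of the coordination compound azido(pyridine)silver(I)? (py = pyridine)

Ligands: 1 pyridine (py, neutral), 1 azido (N3, -1). Ligand charge sum = -1.
With Ag in oxidation state +1, the complex ion is [Ag...].

[Ag(N3)(py)]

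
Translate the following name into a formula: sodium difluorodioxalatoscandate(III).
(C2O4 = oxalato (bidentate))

Ligands: 2 oxalato (C2O4, -2), 2 fluoro (F, -1). Ligand charge sum = -6.
With Sc in oxidation state +3, the complex ion is [Sc...]^3−.
Charge balance with sodium (+1) requires 1 complex ion per 3 sodium.

Na3[Sc(C2O4)2F2]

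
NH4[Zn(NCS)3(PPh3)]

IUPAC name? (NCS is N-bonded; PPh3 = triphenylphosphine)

The 1 ammonium counter-ion carries a total charge of +1, so each complex ion is 1−.
Ligand charges: 3×isothiocyanato (-1 each), 1×triphenylphosphine (neutral); total -3. So Zn + (-3) = 1−, giving Zn = +2.
The complex ion is anionic, so zinc takes the -ate form zincate(II).

ammonium triisothiocyanato(triphenylphosphine)zincate(II)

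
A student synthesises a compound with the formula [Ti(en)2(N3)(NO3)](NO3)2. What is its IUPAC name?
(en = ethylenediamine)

The 2 nitrate counter-ions carry a total charge of -2, so each complex ion is 2+.
Ligand charges: 1×azido (-1 each), 1×nitrato (-1 each), 2×ethylenediamine (neutral); total -2. So Ti + (-2) = 2+, giving Ti = +4.
Ligands are named alphabetically: azido before ethylenediamine before nitrato.

azidobis(ethylenediamine)nitratotitanium(IV) nitrate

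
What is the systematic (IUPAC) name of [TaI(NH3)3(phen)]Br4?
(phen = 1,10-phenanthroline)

triammineiodo(1,10-phenanthroline)tantalum(V) bromide

The 4 bromide counter-ions carry a total charge of -4, so each complex ion is 4+.
Ligand charges: 3×ammine (neutral), 1×iodo (-1 each), 1×1,10-phenanthroline (neutral); total -1. So Ta + (-1) = 4+, giving Ta = +5.
Ligands are named alphabetically: ammine before iodo before phenanthroline.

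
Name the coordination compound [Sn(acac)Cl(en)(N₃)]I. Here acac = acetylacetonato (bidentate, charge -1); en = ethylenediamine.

The 1 iodide counter-ion carries a total charge of -1, so each complex ion is 1+.
Ligand charges: 1×acetylacetonato (-1 each), 1×ethylenediamine (neutral), 1×chloro (-1 each), 1×azido (-1 each); total -3. So Sn + (-3) = 1+, giving Sn = +4.
Ligands are named alphabetically: acetylacetonato before azido before chloro before ethylenediamine.

(acetylacetonato)azidochloro(ethylenediamine)tin(IV) iodide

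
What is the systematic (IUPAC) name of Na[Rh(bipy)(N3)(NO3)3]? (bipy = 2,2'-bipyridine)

The 1 sodium counter-ion carries a total charge of +1, so each complex ion is 1−.
Ligand charges: 1×2,2'-bipyridine (neutral), 1×azido (-1 each), 3×nitrato (-1 each); total -4. So Rh + (-4) = 1−, giving Rh = +3.
Ligands are named alphabetically: azido before bipyridine before nitrato.
The complex ion is anionic, so rhodium takes the -ate form rhodate(III).

sodium azido(2,2'-bipyridine)trinitratorhodate(III)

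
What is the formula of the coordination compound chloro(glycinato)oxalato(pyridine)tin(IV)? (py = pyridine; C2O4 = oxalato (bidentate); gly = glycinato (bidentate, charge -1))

[Sn(C2O4)Cl(gly)(py)]

Ligands: 1 chloro (Cl, -1), 1 pyridine (py, neutral), 1 oxalato (C2O4, -2), 1 glycinato (gly, -1). Ligand charge sum = -4.
With Sn in oxidation state +4, the complex ion is [Sn...].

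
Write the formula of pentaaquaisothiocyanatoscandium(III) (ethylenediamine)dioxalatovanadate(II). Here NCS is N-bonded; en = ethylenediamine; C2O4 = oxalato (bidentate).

Cation [Sc…]: ligand charges -1, Sc(III) ⇒ ion charge 2+.
Anion [V…]: ligand charges -4, V(II) ⇒ ion charge 2−.

[Sc(H2O)5(NCS)][V(C2O4)2(en)]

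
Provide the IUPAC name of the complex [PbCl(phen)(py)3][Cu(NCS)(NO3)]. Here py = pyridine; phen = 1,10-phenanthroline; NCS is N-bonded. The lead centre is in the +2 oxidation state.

Pb is given as +2; the cation's ligand charges sum to -1, so the complex cation is 1+.
A 1:1 salt means the anion carries the equal and opposite charge, 1−.
Anion: ligand charges sum to -2; for the ion to be 1−, Cu = +1.

chloro(1,10-phenanthroline)tris(pyridine)lead(II) isothiocyanatonitratocuprate(I)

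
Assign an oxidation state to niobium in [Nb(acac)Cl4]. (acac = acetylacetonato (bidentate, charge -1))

No counter-ion: the bracketed complex is neutral.
Ligand charges: 4×Cl = -4; 1×acac = -1; sum -5.
Nb + (-5) = 0 ⇒ Nb is +5.

+5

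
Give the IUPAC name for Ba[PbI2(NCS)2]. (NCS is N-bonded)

barium diiododiisothiocyanatoplumbate(II)

The 1 barium counter-ion carries a total charge of +2, so each complex ion is 2−.
Ligand charges: 2×iodo (-1 each), 2×isothiocyanato (-1 each); total -4. So Pb + (-4) = 2−, giving Pb = +2.
The complex ion is anionic, so lead takes the -ate form plumbate(II).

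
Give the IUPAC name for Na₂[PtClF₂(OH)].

The 2 sodium counter-ions carry a total charge of +2, so each complex ion is 2−.
Ligand charges: 1×hydroxo (-1 each), 1×chloro (-1 each), 2×fluoro (-1 each); total -4. So Pt + (-4) = 2−, giving Pt = +2.
Ligands are named alphabetically: chloro before fluoro before hydroxo.
The complex ion is anionic, so platinum takes the -ate form platinate(II).

sodium chlorodifluorohydroxoplatinate(II)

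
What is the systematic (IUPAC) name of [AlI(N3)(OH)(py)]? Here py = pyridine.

azidohydroxoiodo(pyridine)aluminium(III)

There is no counter-ion, so the complex is neutral overall.
Ligand charges: 1×azido (-1 each), 1×hydroxo (-1 each), 1×iodo (-1 each), 1×pyridine (neutral); total -3. So Al + (-3) = 0, giving Al = +3.
Ligands are named alphabetically: azido before hydroxo before iodo before pyridine.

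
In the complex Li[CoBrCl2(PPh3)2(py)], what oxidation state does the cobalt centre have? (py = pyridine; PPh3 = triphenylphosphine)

1 lithium outside the brackets (+1 each) → the complex ion is 1−.
Ligand charges: 1×py neutral; 2×PPh3 neutral; 1×Br = -1; 2×Cl = -2; sum -3.
Co + (-3) = 1− ⇒ Co is +2.

+2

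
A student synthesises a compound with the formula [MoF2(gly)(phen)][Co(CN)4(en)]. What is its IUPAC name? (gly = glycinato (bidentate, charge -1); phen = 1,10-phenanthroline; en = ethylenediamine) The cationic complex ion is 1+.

The complex cation is given as 1+; its ligand charges sum to -3, so Mo = +4.
A 1:1 salt means the anion carries the equal and opposite charge, 1−.
Anion: ligand charges sum to -4; for the ion to be 1−, Co = +3.

difluoro(glycinato)(1,10-phenanthroline)molybdenum(IV) tetracyano(ethylenediamine)cobaltate(III)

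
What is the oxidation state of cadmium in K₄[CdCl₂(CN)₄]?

4 potassium outside the brackets (+1 each) → the complex ion is 4−.
Ligand charges: 2×Cl = -2; 4×CN = -4; sum -6.
Cd + (-6) = 4− ⇒ Cd is +2.

+2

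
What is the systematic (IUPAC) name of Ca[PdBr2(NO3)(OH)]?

calcium dibromohydroxonitratopalladate(II)

The 1 calcium counter-ion carries a total charge of +2, so each complex ion is 2−.
Ligand charges: 1×hydroxo (-1 each), 1×nitrato (-1 each), 2×bromo (-1 each); total -4. So Pd + (-4) = 2−, giving Pd = +2.
Ligands are named alphabetically: bromo before hydroxo before nitrato.
The complex ion is anionic, so palladium takes the -ate form palladate(II).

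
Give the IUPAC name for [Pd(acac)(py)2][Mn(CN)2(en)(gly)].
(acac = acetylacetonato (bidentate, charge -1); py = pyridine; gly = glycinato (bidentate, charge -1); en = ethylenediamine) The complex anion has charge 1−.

The complex anion is given as 1−; its ligand charges sum to -3, so Mn = +2.
A 1:1 salt means the cation carries the equal and opposite charge, 1+.
Cation: ligand charges sum to -1; for the ion to be 1+, Pd = +2.

(acetylacetonato)bis(pyridine)palladium(II) dicyano(ethylenediamine)(glycinato)manganate(II)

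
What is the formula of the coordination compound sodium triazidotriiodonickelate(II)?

Na4[NiI3(N3)3]

Ligands: 3 azido (N3, -1), 3 iodo (I, -1). Ligand charge sum = -6.
With Ni in oxidation state +2, the complex ion is [Ni...]^4−.
Charge balance with sodium (+1) requires 1 complex ion per 4 sodium.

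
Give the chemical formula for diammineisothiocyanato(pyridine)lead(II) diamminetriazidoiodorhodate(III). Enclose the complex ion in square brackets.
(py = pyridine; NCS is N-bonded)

[Pb(NCS)(NH3)2(py)][RhI(N3)3(NH3)2]

Cation [Pb…]: ligand charges -1, Pb(II) ⇒ ion charge 1+.
Anion [Rh…]: ligand charges -4, Rh(III) ⇒ ion charge 1−.
One 1+ cation balances one 1− anion.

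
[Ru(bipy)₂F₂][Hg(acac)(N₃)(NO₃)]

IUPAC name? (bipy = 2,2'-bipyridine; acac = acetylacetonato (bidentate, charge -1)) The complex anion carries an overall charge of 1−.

Both ions are complex: the cation is named first with the plain metal name, the anion second with the -ate form; each ion's ligands are alphabetised independently.
The complex anion is given as 1−; its ligand charges sum to -3, so Hg = +2.
A 1:1 salt means the cation carries the equal and opposite charge, 1+.
Cation: ligand charges sum to -2; for the ion to be 1+, Ru = +3.

bis(2,2'-bipyridine)difluororuthenium(III) (acetylacetonato)azidonitratomercurate(II)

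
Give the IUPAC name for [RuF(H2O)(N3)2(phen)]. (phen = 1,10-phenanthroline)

aquadiazidofluoro(1,10-phenanthroline)ruthenium(III)

There is no counter-ion, so the complex is neutral overall.
Ligand charges: 2×azido (-1 each), 1×aqua (neutral), 1×fluoro (-1 each), 1×1,10-phenanthroline (neutral); total -3. So Ru + (-3) = 0, giving Ru = +3.
Ligands are named alphabetically: aqua before azido before fluoro before phenanthroline.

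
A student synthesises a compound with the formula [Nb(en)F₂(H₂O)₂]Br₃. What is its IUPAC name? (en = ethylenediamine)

diaqua(ethylenediamine)difluoroniobium(V) bromide

The 3 bromide counter-ions carry a total charge of -3, so each complex ion is 3+.
Ligand charges: 2×fluoro (-1 each), 2×aqua (neutral), 1×ethylenediamine (neutral); total -2. So Nb + (-2) = 3+, giving Nb = +5.
Ligands are named alphabetically: aqua before ethylenediamine before fluoro.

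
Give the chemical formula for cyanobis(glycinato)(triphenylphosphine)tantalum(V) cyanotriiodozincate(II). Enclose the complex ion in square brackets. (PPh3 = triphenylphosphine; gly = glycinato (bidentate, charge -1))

[Ta(CN)(gly)2(PPh3)][Zn(CN)I3]

Cation [Ta…]: ligand charges -3, Ta(V) ⇒ ion charge 2+.
Anion [Zn…]: ligand charges -4, Zn(II) ⇒ ion charge 2−.
One 2+ cation balances one 2− anion.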